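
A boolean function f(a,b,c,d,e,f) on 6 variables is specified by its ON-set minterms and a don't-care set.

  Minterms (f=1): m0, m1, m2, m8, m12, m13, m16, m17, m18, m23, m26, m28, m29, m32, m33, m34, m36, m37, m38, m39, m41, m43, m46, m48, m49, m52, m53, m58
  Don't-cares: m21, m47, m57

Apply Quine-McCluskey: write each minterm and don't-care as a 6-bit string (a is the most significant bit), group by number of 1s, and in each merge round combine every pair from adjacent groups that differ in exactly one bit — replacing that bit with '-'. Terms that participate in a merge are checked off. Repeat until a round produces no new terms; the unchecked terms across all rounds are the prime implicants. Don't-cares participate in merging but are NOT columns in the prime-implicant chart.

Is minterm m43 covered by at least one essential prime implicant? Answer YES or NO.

Round 0: 000000✓ 000001✓ 000010✓ 001000✓ 001100✓ 001101✓ 010000✓ 010001✓ 010010✓ 010101✓ 010111✓ 011010✓ 011100✓ 011101✓ 100000✓ 100001✓ 100010✓ 100100✓ 100101✓ 100110✓ 100111✓ 101001✓ 101011✓ 101110✓ 101111✓ 110000✓ 110001✓ 110100✓ 110101✓ 111001✓ 111010✓
Round 1: -00000✓ -00001✓ -00010✓ -10000✓ -10001✓ -10101✓ -11010 0-0000✓ 0-0001✓ 0-0010✓ 0-1100✓ 0-1101✓ 00-000 0000-0✓ 00000-✓ 001-00 00110-✓ 01-010 01-101 010-01✓ 0100-0✓ 01000-✓ 0101-1 01110-✓ 1-0000✓ 1-0001✓ 1-0100✓ 1-0101✓ 1-1001✓ 10-001✓ 10-110✓ 10-111✓ 100-00✓ 100-01✓ 100-10✓ 1000-0✓ 10000-✓ 1001-0✓ 1001-1✓ 10010-✓ 10011-✓ 101-11 1010-1 10111-✓ 11-001✓ 110-00✓ 110-01✓ 11000-✓ 11010-✓
Round 2: --0000✓ --0001✓ -000-0 -0000-✓ -10-01 -1000-✓ 0-00-0 0-000-✓ 0-110- 1--001 1-0-00✓ 1-0-01✓ 1-000-✓ 1-010-✓ 10-11- 100--0 100-0-✓ 1001-- 110-0-✓
Round 3: --000- 1-0-0-
PIs = {--000-, -000-0, -10-01, -11010, 0-00-0, 0-110-, 00-000, 001-00, 01-010, 01-101, 0101-1, 1--001, 1-0-0-, 10-11-, 100--0, 1001--, 101-11, 1010-1}
Coverage chart:
  m0: --000-,-000-0,0-00-0,00-000
  m1: --000- ←essential
  m2: -000-0,0-00-0
  m8: 00-000,001-00
  m12: 0-110-,001-00
  m13: 0-110- ←essential
  m16: --000-,0-00-0
  m17: --000-,-10-01
  m18: 0-00-0,01-010
  m23: 0101-1 ←essential
  m26: -11010,01-010
  m28: 0-110- ←essential
  m29: 0-110-,01-101
  m32: --000-,-000-0,1-0-0-,100--0
  m33: --000-,1--001,1-0-0-
  m34: -000-0,100--0
  m36: 1-0-0-,100--0,1001--
  m37: 1-0-0-,1001--
  m38: 10-11-,100--0,1001--
  m39: 10-11-,1001--
  m41: 1--001,1010-1
  m43: 101-11,1010-1
  m46: 10-11- ←essential
  m48: --000-,1-0-0-
  m49: --000-,-10-01,1--001,1-0-0-
  m52: 1-0-0- ←essential
  m53: -10-01,1-0-0-
  m58: -11010 ←essential
Essential: --000-, -11010, 0-110-, 0101-1, 1-0-0-, 10-11-

NO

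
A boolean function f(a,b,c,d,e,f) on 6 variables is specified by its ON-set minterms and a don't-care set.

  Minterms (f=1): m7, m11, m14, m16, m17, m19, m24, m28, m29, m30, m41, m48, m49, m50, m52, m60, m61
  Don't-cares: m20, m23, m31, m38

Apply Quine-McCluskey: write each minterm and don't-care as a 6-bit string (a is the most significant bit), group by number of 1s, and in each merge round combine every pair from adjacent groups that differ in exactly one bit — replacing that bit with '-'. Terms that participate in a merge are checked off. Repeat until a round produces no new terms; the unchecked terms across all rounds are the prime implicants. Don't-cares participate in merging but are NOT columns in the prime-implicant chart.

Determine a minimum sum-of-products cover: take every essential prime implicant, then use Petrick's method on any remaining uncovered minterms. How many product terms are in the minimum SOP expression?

10

[col 0] 000111*, 001011, 001110*, 010000*, 010001*, 010011*, 010100*, 010111*, 011000*, 011100*, 011101*, 011110*, 011111*, 100110, 101001, 110000*, 110001*, 110010*, 110100*, 111100*, 111101*
[col 1] -10000*, -10001*, -10100*, -11100*, -11101*, 0-0111, 0-1110, 01-000*, 01-100*, 01-111, 010-00*, 010-11, 0100-1, 01000-*, 011-00*, 0111-0*, 0111-1*, 01110-*, 01111-*, 11-100*, 110-00*, 1100-0, 11000-*, 11110-*
[col 2] -1-100, -10-00, -1000-, -1110-, 01--00, 0111--
Prime implicants: -1-100, -10-00, -1000-, -1110-, 0-0111, 0-1110, 001011, 01--00, 01-111, 010-11, 0100-1, 0111--, 100110, 101001, 1100-0
PI chart (minterm → PIs covering it):
  7 | 0-0111  (sole → essential)
  11 | 001011  (sole → essential)
  14 | 0-1110  (sole → essential)
  16 | -10-00,-1000-,01--00
  17 | -1000-,0100-1
  19 | 010-11,0100-1
  24 | 01--00  (sole → essential)
  28 | -1-100,-1110-,01--00,0111--
  29 | -1110-,0111--
  30 | 0-1110,0111--
  41 | 101001  (sole → essential)
  48 | -10-00,-1000-,1100-0
  49 | -1000-  (sole → essential)
  50 | 1100-0  (sole → essential)
  52 | -1-100,-10-00
  60 | -1-100,-1110-
  61 | -1110-  (sole → essential)
Essential prime implicants: -1000-, -1110-, 0-0111, 0-1110, 001011, 01--00, 101001, 1100-0
Petrick residual → -1-100, 010-11
Minimum SOP uses 10 PIs: bde'f' + bc'd'e' + bcde' + a'c'def + a'cdef' + a'b'cd'ef + a'be'f' + a'bc'ef + ab'cd'e'f + abc'd'f'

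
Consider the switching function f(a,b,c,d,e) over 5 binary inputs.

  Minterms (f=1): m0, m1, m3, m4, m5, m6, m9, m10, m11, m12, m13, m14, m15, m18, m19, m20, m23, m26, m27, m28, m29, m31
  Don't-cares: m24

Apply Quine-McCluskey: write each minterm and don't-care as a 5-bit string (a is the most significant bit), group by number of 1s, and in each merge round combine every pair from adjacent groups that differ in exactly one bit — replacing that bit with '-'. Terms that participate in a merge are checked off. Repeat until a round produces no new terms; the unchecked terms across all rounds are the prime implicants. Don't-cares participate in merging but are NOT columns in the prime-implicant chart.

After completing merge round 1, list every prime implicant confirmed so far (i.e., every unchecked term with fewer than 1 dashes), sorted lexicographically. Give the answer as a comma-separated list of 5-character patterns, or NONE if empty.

NONE

size-2^0 implicants → 00000(✓)  00001(✓)  00011(✓)  00100(✓)  00101(✓)  00110(✓)  01001(✓)  01010(✓)  01011(✓)  01100(✓)  01101(✓)  01110(✓)  01111(✓)  10010(✓)  10011(✓)  10100(✓)  10111(✓)  11000(✓)  11010(✓)  11011(✓)  11100(✓)  11101(✓)  11111(✓)
size-2^1 implicants → -0011(✓)  -0100(✓)  -1010(✓)  -1011(✓)  -1100(✓)  -1101(✓)  -1111(✓)  0-001(✓)  0-011(✓)  0-100(✓)  0-101(✓)  0-110(✓)  00-00(✓)  00-01(✓)  000-1(✓)  0000-(✓)  001-0(✓)  0010-(✓)  01-01(✓)  01-10(✓)  01-11(✓)  010-1(✓)  0101-(✓)  011-0(✓)  011-1(✓)  0110-(✓)  0111-(✓)  1-010(✓)  1-011(✓)  1-100(✓)  1-111(✓)  10-11(✓)  1001-(✓)  11-00  11-11(✓)  110-0  1101-(✓)  111-1(✓)  1110-(✓)
size-2^2 implicants → --011  --100  -1-11  -101-  -11-1  -110-  0--01  0-0-1  0-1-0  0-10-  00-0-  01--1  01-1-  011--  1--11  1-01-
Unchecked terms (primes): --011, --100, -1-11, -101-, -11-1, -110-, 0--01, 0-0-1, 0-1-0, 0-10-, 00-0-, 01--1, 01-1-, 011--, 1--11, 1-01-, 11-00, 110-0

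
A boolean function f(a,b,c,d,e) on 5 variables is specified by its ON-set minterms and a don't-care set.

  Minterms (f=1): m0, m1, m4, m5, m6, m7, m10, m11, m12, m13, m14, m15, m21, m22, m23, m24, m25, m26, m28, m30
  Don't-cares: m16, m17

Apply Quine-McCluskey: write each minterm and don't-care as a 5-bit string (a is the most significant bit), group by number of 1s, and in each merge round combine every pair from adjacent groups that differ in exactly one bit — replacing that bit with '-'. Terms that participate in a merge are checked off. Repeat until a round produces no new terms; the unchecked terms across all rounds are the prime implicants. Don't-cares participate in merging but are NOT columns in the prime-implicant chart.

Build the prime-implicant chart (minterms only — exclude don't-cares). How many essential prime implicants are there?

size-2^0 implicants → 00000(✓)  00001(✓)  00100(✓)  00101(✓)  00110(✓)  00111(✓)  01010(✓)  01011(✓)  01100(✓)  01101(✓)  01110(✓)  01111(✓)  10000(✓)  10001(✓)  10101(✓)  10110(✓)  10111(✓)  11000(✓)  11001(✓)  11010(✓)  11100(✓)  11110(✓)
size-2^1 implicants → -0000(✓)  -0001(✓)  -0101(✓)  -0110(✓)  -0111(✓)  -1010(✓)  -1100(✓)  -1110(✓)  0-100(✓)  0-101(✓)  0-110(✓)  0-111(✓)  00-00(✓)  00-01(✓)  0000-(✓)  001-0(✓)  001-1(✓)  0010-(✓)  0011-(✓)  01-10(✓)  01-11(✓)  0101-(✓)  011-0(✓)  011-1(✓)  0110-(✓)  0111-(✓)  1-000(✓)  1-001(✓)  1-110(✓)  10-01(✓)  1000-(✓)  101-1(✓)  1011-(✓)  11-00(✓)  11-10(✓)  110-0(✓)  1100-(✓)  111-0(✓)
size-2^2 implicants → --110  -0-01  -000-  -01-1  -011-  -1-10  -11-0  0-1-0(✓)  0-1-1(✓)  0-10-(✓)  0-11-(✓)  00-0-  001--(✓)  01-1-  011--(✓)  1-00-  11--0
size-2^3 implicants → 0-1--
Unchecked terms (primes): --110, -0-01, -000-, -01-1, -011-, -1-10, -11-0, 0-1--, 00-0-, 01-1-, 1-00-, 11--0
Minterm coverage:
  m0 ⊆ -000-,00-0-
  m1 ⊆ -0-01,-000-,00-0-
  m4 ⊆ 0-1--,00-0-
  m5 ⊆ -0-01,-01-1,0-1--,00-0-
  m6 ⊆ --110,-011-,0-1--
  m7 ⊆ -01-1,-011-,0-1--
  m10 ⊆ -1-10,01-1-
  m11 ⊆ 01-1- [E]
  m12 ⊆ -11-0,0-1--
  m13 ⊆ 0-1-- [E]
  m14 ⊆ --110,-1-10,-11-0,0-1--,01-1-
  m15 ⊆ 0-1--,01-1-
  m21 ⊆ -0-01,-01-1
  m22 ⊆ --110,-011-
  m23 ⊆ -01-1,-011-
  m24 ⊆ 1-00-,11--0
  m25 ⊆ 1-00- [E]
  m26 ⊆ -1-10,11--0
  m28 ⊆ -11-0,11--0
  m30 ⊆ --110,-1-10,-11-0,11--0
E = {0-1--, 01-1-, 1-00-}

3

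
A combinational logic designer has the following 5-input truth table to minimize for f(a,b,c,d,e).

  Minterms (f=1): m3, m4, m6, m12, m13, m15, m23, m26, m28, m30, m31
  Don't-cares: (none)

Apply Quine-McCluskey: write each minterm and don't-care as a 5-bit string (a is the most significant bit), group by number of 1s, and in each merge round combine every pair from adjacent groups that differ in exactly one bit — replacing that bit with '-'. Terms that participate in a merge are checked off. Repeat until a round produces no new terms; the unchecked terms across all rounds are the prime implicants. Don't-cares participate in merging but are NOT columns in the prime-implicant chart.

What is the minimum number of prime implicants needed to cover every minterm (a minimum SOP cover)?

[col 0] 00011, 00100*, 00110*, 01100*, 01101*, 01111*, 10111*, 11010*, 11100*, 11110*, 11111*
[col 1] -1100, -1111, 0-100, 001-0, 011-1, 0110-, 1-111, 11-10, 111-0, 1111-
Prime implicants: -1100, -1111, 0-100, 00011, 001-0, 011-1, 0110-, 1-111, 11-10, 111-0, 1111-
PI chart (minterm → PIs covering it):
  3 | 00011  (sole → essential)
  4 | 0-100,001-0
  6 | 001-0  (sole → essential)
  12 | -1100,0-100,0110-
  13 | 011-1,0110-
  15 | -1111,011-1
  23 | 1-111  (sole → essential)
  26 | 11-10  (sole → essential)
  28 | -1100,111-0
  30 | 11-10,111-0,1111-
  31 | -1111,1-111,1111-
Essential prime implicants: 00011, 001-0, 1-111, 11-10
Petrick residual → -1100, 011-1
Minimum SOP uses 6 PIs: bcd'e' + a'b'c'de + a'b'ce' + a'bce + acde + abde'

6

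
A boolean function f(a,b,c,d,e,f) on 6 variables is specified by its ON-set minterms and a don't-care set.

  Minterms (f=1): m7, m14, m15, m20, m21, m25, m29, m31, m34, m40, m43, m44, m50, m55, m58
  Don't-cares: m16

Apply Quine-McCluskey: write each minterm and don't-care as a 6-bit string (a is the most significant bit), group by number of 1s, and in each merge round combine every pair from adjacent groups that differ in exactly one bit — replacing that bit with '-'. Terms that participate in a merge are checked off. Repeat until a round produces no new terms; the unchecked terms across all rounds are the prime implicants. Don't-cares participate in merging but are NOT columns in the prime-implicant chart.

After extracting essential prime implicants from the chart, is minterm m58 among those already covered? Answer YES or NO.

size-2^0 implicants → 000111(✓)  001110(✓)  001111(✓)  010000(✓)  010100(✓)  010101(✓)  011001(✓)  011101(✓)  011111(✓)  100010(✓)  101000(✓)  101011  101100(✓)  110010(✓)  110111  111010(✓)
size-2^1 implicants → 0-1111  00-111  00111-  01-101  010-00  01010-  011-01  0111-1  1-0010  101-00  11-010
Unchecked terms (primes): 0-1111, 00-111, 00111-, 01-101, 010-00, 01010-, 011-01, 0111-1, 1-0010, 101-00, 101011, 11-010, 110111
Minterm coverage:
  m7 ⊆ 00-111 [E]
  m14 ⊆ 00111- [E]
  m15 ⊆ 0-1111,00-111,00111-
  m20 ⊆ 010-00,01010-
  m21 ⊆ 01-101,01010-
  m25 ⊆ 011-01 [E]
  m29 ⊆ 01-101,011-01,0111-1
  m31 ⊆ 0-1111,0111-1
  m34 ⊆ 1-0010 [E]
  m40 ⊆ 101-00 [E]
  m43 ⊆ 101011 [E]
  m44 ⊆ 101-00 [E]
  m50 ⊆ 1-0010,11-010
  m55 ⊆ 110111 [E]
  m58 ⊆ 11-010 [E]
E = {00-111, 00111-, 011-01, 1-0010, 101-00, 101011, 11-010, 110111}

YES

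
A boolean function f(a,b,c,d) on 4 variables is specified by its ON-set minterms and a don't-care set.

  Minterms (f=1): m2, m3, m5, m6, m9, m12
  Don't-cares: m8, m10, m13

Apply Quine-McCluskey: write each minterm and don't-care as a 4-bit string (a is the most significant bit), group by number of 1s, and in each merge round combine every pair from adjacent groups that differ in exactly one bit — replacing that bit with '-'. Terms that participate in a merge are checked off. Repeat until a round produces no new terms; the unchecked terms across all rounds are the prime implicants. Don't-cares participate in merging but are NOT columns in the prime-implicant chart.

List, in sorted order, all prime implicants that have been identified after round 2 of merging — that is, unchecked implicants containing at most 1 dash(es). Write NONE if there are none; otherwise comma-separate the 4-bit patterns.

-010, -101, 0-10, 001-, 10-0

[col 0] 0010*, 0011*, 0101*, 0110*, 1000*, 1001*, 1010*, 1100*, 1101*
[col 1] -010, -101, 0-10, 001-, 1-00*, 1-01*, 10-0, 100-*, 110-*
[col 2] 1-0-
Prime implicants: -010, -101, 0-10, 001-, 1-0-, 10-0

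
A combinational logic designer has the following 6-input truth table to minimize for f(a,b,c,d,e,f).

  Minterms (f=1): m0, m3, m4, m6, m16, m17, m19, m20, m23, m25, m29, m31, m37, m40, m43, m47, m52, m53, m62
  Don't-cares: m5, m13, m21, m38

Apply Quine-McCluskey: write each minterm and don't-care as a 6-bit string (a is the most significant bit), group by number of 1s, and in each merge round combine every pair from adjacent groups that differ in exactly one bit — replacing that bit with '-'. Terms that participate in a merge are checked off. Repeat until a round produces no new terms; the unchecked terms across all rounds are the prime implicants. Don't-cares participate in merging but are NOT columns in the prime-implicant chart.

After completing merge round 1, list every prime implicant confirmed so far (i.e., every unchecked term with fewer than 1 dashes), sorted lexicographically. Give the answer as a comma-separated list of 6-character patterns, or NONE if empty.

101000, 111110

size-2^0 implicants → 000000(✓)  000011(✓)  000100(✓)  000101(✓)  000110(✓)  001101(✓)  010000(✓)  010001(✓)  010011(✓)  010100(✓)  010101(✓)  010111(✓)  011001(✓)  011101(✓)  011111(✓)  100101(✓)  100110(✓)  101000  101011(✓)  101111(✓)  110100(✓)  110101(✓)  111110
size-2^1 implicants → -00101(✓)  -00110  -10100(✓)  -10101(✓)  0-0000(✓)  0-0011  0-0100(✓)  0-0101(✓)  0-1101(✓)  00-101(✓)  000-00(✓)  0001-0  00010-(✓)  01-001(✓)  01-101(✓)  01-111(✓)  010-00(✓)  010-01(✓)  010-11(✓)  0100-1(✓)  01000-(✓)  0101-1(✓)  01010-(✓)  011-01(✓)  0111-1(✓)  1-0101(✓)  101-11  11010-(✓)
size-2^2 implicants → --0101  -1010-  0--101  0-0-00  0-010-  01--01  01-1-1  010--1  010-0-
Unchecked terms (primes): --0101, -00110, -1010-, 0--101, 0-0-00, 0-0011, 0-010-, 0001-0, 01--01, 01-1-1, 010--1, 010-0-, 101-11, 101000, 111110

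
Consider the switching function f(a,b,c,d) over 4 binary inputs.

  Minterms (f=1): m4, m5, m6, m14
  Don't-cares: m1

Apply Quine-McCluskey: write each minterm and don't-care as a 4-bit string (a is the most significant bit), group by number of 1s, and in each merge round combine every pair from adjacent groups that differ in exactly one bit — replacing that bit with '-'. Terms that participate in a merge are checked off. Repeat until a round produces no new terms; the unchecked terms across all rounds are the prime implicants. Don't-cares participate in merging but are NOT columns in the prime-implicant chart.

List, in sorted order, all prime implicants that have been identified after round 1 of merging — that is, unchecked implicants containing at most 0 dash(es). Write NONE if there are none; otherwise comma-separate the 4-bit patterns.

NONE

Round 0: 0001✓ 0100✓ 0101✓ 0110✓ 1110✓
Round 1: -110 0-01 01-0 010-
PIs = {-110, 0-01, 01-0, 010-}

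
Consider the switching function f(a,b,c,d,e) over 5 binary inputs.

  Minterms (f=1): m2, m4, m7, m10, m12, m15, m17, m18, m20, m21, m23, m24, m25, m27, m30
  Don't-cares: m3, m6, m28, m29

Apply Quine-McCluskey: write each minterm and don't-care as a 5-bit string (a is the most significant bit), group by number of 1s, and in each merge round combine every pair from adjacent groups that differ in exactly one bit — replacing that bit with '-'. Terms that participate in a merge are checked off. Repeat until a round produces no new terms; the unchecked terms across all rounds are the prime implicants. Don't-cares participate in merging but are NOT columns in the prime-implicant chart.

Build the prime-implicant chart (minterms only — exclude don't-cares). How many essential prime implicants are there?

size-2^0 implicants → 00010(✓)  00011(✓)  00100(✓)  00110(✓)  00111(✓)  01010(✓)  01100(✓)  01111(✓)  10001(✓)  10010(✓)  10100(✓)  10101(✓)  10111(✓)  11000(✓)  11001(✓)  11011(✓)  11100(✓)  11101(✓)  11110(✓)
size-2^1 implicants → -0010  -0100(✓)  -0111  -1100(✓)  0-010  0-100(✓)  0-111  00-10(✓)  00-11(✓)  0001-(✓)  001-0  0011-(✓)  1-001(✓)  1-100(✓)  1-101(✓)  10-01(✓)  101-1  1010-(✓)  11-00(✓)  11-01(✓)  110-1  1100-(✓)  111-0  1110-(✓)
size-2^2 implicants → --100  00-1-  1--01  1-10-  11-0-
Unchecked terms (primes): --100, -0010, -0111, 0-010, 0-111, 00-1-, 001-0, 1--01, 1-10-, 101-1, 11-0-, 110-1, 111-0
Minterm coverage:
  m2 ⊆ -0010,0-010,00-1-
  m4 ⊆ --100,001-0
  m7 ⊆ -0111,0-111,00-1-
  m10 ⊆ 0-010 [E]
  m12 ⊆ --100 [E]
  m15 ⊆ 0-111 [E]
  m17 ⊆ 1--01 [E]
  m18 ⊆ -0010 [E]
  m20 ⊆ --100,1-10-
  m21 ⊆ 1--01,1-10-,101-1
  m23 ⊆ -0111,101-1
  m24 ⊆ 11-0- [E]
  m25 ⊆ 1--01,11-0-,110-1
  m27 ⊆ 110-1 [E]
  m30 ⊆ 111-0 [E]
E = {--100, -0010, 0-010, 0-111, 1--01, 11-0-, 110-1, 111-0}

8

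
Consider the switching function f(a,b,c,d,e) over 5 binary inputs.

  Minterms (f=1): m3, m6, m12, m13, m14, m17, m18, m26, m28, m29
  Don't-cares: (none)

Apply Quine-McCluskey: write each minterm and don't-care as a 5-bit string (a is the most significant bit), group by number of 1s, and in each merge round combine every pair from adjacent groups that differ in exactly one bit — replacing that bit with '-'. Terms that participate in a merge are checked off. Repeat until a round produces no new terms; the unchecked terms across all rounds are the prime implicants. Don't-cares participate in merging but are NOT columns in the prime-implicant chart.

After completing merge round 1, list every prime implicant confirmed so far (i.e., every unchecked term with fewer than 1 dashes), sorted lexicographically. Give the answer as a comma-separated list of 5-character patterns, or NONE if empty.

00011, 10001

size-2^0 implicants → 00011  00110(✓)  01100(✓)  01101(✓)  01110(✓)  10001  10010(✓)  11010(✓)  11100(✓)  11101(✓)
size-2^1 implicants → -1100(✓)  -1101(✓)  0-110  011-0  0110-(✓)  1-010  1110-(✓)
size-2^2 implicants → -110-
Unchecked terms (primes): -110-, 0-110, 00011, 011-0, 1-010, 10001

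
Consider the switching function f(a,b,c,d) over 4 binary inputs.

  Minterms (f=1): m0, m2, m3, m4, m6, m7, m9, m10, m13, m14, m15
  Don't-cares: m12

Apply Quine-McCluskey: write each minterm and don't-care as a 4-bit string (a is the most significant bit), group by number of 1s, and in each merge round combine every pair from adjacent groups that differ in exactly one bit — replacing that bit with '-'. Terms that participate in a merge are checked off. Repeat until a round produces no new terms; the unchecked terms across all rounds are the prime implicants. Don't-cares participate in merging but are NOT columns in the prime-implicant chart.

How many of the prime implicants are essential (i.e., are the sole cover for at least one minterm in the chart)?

4

Round 0: 0000✓ 0010✓ 0011✓ 0100✓ 0110✓ 0111✓ 1001✓ 1010✓ 1100✓ 1101✓ 1110✓ 1111✓
Round 1: -010✓ -100✓ -110✓ -111✓ 0-00✓ 0-10✓ 0-11✓ 00-0✓ 001-✓ 01-0✓ 011-✓ 1-01 1-10✓ 11-0✓ 11-1✓ 110-✓ 111-✓
Round 2: --10 -1-0 -11- 0--0 0-1- 11--
PIs = {--10, -1-0, -11-, 0--0, 0-1-, 1-01, 11--}
Coverage chart:
  m0: 0--0 ←essential
  m2: --10,0--0,0-1-
  m3: 0-1- ←essential
  m4: -1-0,0--0
  m6: --10,-1-0,-11-,0--0,0-1-
  m7: -11-,0-1-
  m9: 1-01 ←essential
  m10: --10 ←essential
  m13: 1-01,11--
  m14: --10,-1-0,-11-,11--
  m15: -11-,11--
Essential: --10, 0--0, 0-1-, 1-01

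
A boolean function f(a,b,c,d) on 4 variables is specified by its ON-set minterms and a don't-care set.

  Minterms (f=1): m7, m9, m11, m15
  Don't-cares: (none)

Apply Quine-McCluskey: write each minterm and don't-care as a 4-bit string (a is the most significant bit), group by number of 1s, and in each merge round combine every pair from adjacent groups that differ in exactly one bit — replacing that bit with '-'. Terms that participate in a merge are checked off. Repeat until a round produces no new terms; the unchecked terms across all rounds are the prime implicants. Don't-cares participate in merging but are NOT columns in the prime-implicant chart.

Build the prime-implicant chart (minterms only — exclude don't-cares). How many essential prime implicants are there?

Round 0: 0111✓ 1001✓ 1011✓ 1111✓
Round 1: -111 1-11 10-1
PIs = {-111, 1-11, 10-1}
Coverage chart:
  m7: -111 ←essential
  m9: 10-1 ←essential
  m11: 1-11,10-1
  m15: -111,1-11
Essential: -111, 10-1

2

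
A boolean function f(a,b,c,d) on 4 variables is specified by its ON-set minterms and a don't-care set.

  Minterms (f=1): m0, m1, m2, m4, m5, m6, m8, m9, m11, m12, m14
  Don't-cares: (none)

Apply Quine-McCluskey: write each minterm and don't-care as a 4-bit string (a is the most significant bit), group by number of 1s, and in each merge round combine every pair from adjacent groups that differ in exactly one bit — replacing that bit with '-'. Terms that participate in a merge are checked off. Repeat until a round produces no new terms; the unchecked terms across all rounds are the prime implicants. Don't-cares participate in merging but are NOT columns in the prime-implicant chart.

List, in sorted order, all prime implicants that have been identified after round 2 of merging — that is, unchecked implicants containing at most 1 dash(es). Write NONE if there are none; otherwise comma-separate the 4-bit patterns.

10-1

[col 0] 0000*, 0001*, 0010*, 0100*, 0101*, 0110*, 1000*, 1001*, 1011*, 1100*, 1110*
[col 1] -000*, -001*, -100*, -110*, 0-00*, 0-01*, 0-10*, 00-0*, 000-*, 01-0*, 010-*, 1-00*, 10-1, 100-*, 11-0*
[col 2] --00, -00-, -1-0, 0--0, 0-0-
Prime implicants: --00, -00-, -1-0, 0--0, 0-0-, 10-1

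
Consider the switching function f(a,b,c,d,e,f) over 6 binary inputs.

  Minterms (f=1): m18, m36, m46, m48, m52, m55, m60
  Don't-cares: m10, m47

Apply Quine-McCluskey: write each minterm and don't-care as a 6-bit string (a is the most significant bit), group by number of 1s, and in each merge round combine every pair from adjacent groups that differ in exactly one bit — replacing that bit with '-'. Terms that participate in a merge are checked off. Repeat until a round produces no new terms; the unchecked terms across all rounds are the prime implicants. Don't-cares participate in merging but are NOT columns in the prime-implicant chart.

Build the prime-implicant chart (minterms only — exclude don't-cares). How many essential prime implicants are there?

Round 0: 001010 010010 100100✓ 101110✓ 101111✓ 110000✓ 110100✓ 110111 111100✓
Round 1: 1-0100 10111- 11-100 110-00
PIs = {001010, 010010, 1-0100, 10111-, 11-100, 110-00, 110111}
Coverage chart:
  m18: 010010 ←essential
  m36: 1-0100 ←essential
  m46: 10111- ←essential
  m48: 110-00 ←essential
  m52: 1-0100,11-100,110-00
  m55: 110111 ←essential
  m60: 11-100 ←essential
Essential: 010010, 1-0100, 10111-, 11-100, 110-00, 110111

6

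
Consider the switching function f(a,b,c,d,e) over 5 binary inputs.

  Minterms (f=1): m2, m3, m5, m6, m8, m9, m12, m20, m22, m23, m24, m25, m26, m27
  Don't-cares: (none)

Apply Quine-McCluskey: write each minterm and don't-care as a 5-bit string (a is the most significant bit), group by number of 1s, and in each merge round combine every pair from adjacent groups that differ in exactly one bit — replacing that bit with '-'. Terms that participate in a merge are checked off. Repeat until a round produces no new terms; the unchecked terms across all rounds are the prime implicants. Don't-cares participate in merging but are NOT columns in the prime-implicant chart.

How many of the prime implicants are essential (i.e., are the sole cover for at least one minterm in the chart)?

[col 0] 00010*, 00011*, 00101, 00110*, 01000*, 01001*, 01100*, 10100*, 10110*, 10111*, 11000*, 11001*, 11010*, 11011*
[col 1] -0110, -1000*, -1001*, 00-10, 0001-, 01-00, 0100-*, 101-0, 1011-, 110-0*, 110-1*, 1100-*, 1101-*
[col 2] -100-, 110--
Prime implicants: -0110, -100-, 00-10, 0001-, 00101, 01-00, 101-0, 1011-, 110--
PI chart (minterm → PIs covering it):
  2 | 00-10,0001-
  3 | 0001-  (sole → essential)
  5 | 00101  (sole → essential)
  6 | -0110,00-10
  8 | -100-,01-00
  9 | -100-  (sole → essential)
  12 | 01-00  (sole → essential)
  20 | 101-0  (sole → essential)
  22 | -0110,101-0,1011-
  23 | 1011-  (sole → essential)
  24 | -100-,110--
  25 | -100-,110--
  26 | 110--  (sole → essential)
  27 | 110--  (sole → essential)
Essential prime implicants: -100-, 0001-, 00101, 01-00, 101-0, 1011-, 110--

7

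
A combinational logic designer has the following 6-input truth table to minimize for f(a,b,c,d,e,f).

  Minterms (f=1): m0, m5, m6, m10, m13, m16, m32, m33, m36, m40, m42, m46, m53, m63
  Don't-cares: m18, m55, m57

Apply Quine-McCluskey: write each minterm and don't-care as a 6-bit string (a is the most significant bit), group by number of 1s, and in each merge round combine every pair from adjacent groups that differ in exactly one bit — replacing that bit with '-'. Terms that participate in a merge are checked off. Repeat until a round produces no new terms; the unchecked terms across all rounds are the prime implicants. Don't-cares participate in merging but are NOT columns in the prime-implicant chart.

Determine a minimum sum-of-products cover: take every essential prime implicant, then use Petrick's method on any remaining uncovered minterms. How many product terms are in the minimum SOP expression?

10

Round 0: 000000✓ 000101✓ 000110 001010✓ 001101✓ 010000✓ 010010✓ 100000✓ 100001✓ 100100✓ 101000✓ 101010✓ 101110✓ 110101✓ 110111✓ 111001 111111✓
Round 1: -00000 -01010 0-0000 00-101 0100-0 10-000 100-00 10000- 101-10 1010-0 11-111 1101-1
PIs = {-00000, -01010, 0-0000, 00-101, 000110, 0100-0, 10-000, 100-00, 10000-, 101-10, 1010-0, 11-111, 1101-1, 111001}
Coverage chart:
  m0: -00000,0-0000
  m5: 00-101 ←essential
  m6: 000110 ←essential
  m10: -01010 ←essential
  m13: 00-101 ←essential
  m16: 0-0000,0100-0
  m32: -00000,10-000,100-00,10000-
  m33: 10000- ←essential
  m36: 100-00 ←essential
  m40: 10-000,1010-0
  m42: -01010,101-10,1010-0
  m46: 101-10 ←essential
  m53: 1101-1 ←essential
  m63: 11-111 ←essential
Essential: -01010, 00-101, 000110, 100-00, 10000-, 101-10, 11-111, 1101-1
Petrick residual → 0-0000, 10-000
Min cover (10 terms): b'cd'ef' + a'c'd'e'f' + a'b'de'f + a'b'c'def' + ab'd'e'f' + ab'c'e'f' + ab'c'd'e' + ab'cef' + abdef + abc'df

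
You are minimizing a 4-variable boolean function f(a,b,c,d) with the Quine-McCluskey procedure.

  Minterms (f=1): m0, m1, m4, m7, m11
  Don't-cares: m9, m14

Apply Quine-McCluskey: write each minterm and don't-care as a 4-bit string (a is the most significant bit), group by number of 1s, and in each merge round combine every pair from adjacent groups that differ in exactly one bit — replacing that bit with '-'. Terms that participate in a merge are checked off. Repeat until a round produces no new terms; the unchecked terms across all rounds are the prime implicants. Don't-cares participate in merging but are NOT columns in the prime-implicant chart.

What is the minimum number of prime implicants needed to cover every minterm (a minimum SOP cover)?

[col 0] 0000*, 0001*, 0100*, 0111, 1001*, 1011*, 1110
[col 1] -001, 0-00, 000-, 10-1
Prime implicants: -001, 0-00, 000-, 0111, 10-1, 1110
PI chart (minterm → PIs covering it):
  0 | 0-00,000-
  1 | -001,000-
  4 | 0-00  (sole → essential)
  7 | 0111  (sole → essential)
  11 | 10-1  (sole → essential)
Essential prime implicants: 0-00, 0111, 10-1
Petrick residual → -001
Minimum SOP uses 4 PIs: b'c'd + a'c'd' + a'bcd + ab'd

4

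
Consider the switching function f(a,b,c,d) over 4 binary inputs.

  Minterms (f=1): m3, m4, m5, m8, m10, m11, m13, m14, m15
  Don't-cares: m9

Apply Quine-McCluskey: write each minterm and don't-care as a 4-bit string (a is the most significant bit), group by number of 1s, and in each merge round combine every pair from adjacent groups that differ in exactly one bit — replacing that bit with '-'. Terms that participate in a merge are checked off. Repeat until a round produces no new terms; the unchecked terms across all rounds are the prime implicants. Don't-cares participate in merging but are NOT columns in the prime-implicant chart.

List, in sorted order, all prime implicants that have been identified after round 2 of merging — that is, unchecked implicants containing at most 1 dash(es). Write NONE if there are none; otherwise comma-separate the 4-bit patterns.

-011, -101, 010-

[col 0] 0011*, 0100*, 0101*, 1000*, 1001*, 1010*, 1011*, 1101*, 1110*, 1111*
[col 1] -011, -101, 010-, 1-01*, 1-10*, 1-11*, 10-0*, 10-1*, 100-*, 101-*, 11-1*, 111-*
[col 2] 1--1, 1-1-, 10--
Prime implicants: -011, -101, 010-, 1--1, 1-1-, 10--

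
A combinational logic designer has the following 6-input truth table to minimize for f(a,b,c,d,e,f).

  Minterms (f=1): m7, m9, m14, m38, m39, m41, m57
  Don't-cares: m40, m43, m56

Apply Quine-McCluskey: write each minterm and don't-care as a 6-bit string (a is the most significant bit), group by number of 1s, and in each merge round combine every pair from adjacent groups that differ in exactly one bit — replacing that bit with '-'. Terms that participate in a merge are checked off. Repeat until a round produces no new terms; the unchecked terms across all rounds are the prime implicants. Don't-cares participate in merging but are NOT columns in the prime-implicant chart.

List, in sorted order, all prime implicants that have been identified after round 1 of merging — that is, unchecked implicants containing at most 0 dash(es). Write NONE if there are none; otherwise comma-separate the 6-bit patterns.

001110

size-2^0 implicants → 000111(✓)  001001(✓)  001110  100110(✓)  100111(✓)  101000(✓)  101001(✓)  101011(✓)  111000(✓)  111001(✓)
size-2^1 implicants → -00111  -01001  1-1000(✓)  1-1001(✓)  10011-  1010-1  10100-(✓)  11100-(✓)
size-2^2 implicants → 1-100-
Unchecked terms (primes): -00111, -01001, 001110, 1-100-, 10011-, 1010-1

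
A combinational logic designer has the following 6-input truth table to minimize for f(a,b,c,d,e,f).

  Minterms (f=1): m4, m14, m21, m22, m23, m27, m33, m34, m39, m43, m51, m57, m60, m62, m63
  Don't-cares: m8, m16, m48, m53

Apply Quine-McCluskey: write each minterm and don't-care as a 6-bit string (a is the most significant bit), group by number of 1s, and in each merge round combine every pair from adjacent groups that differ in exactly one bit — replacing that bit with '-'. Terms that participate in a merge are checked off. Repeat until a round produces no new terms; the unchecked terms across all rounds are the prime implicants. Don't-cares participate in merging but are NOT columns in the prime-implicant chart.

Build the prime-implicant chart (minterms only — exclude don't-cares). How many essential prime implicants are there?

12

Round 0: 000100 001000 001110 010000✓ 010101✓ 010110✓ 010111✓ 011011 100001 100010 100111 101011 110000✓ 110011 110101✓ 111001 111100✓ 111110✓ 111111✓
Round 1: -10000 -10101 0101-1 01011- 1111-0 11111-
PIs = {-10000, -10101, 000100, 001000, 001110, 0101-1, 01011-, 011011, 100001, 100010, 100111, 101011, 110011, 111001, 1111-0, 11111-}
Coverage chart:
  m4: 000100 ←essential
  m14: 001110 ←essential
  m21: -10101,0101-1
  m22: 01011- ←essential
  m23: 0101-1,01011-
  m27: 011011 ←essential
  m33: 100001 ←essential
  m34: 100010 ←essential
  m39: 100111 ←essential
  m43: 101011 ←essential
  m51: 110011 ←essential
  m57: 111001 ←essential
  m60: 1111-0 ←essential
  m62: 1111-0,11111-
  m63: 11111- ←essential
Essential: 000100, 001110, 01011-, 011011, 100001, 100010, 100111, 101011, 110011, 111001, 1111-0, 11111-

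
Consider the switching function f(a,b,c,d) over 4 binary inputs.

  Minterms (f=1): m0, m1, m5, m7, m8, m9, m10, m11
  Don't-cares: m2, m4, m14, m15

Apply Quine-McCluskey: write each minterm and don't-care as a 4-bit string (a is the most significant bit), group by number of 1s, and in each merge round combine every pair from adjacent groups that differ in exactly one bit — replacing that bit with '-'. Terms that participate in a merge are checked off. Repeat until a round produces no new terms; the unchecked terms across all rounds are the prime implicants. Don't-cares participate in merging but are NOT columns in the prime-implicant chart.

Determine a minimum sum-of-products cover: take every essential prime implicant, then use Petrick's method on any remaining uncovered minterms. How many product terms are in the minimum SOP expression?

size-2^0 implicants → 0000(✓)  0001(✓)  0010(✓)  0100(✓)  0101(✓)  0111(✓)  1000(✓)  1001(✓)  1010(✓)  1011(✓)  1110(✓)  1111(✓)
size-2^1 implicants → -000(✓)  -001(✓)  -010(✓)  -111  0-00(✓)  0-01(✓)  00-0(✓)  000-(✓)  01-1  010-(✓)  1-10(✓)  1-11(✓)  10-0(✓)  10-1(✓)  100-(✓)  101-(✓)  111-(✓)
size-2^2 implicants → -0-0  -00-  0-0-  1-1-  10--
Unchecked terms (primes): -0-0, -00-, -111, 0-0-, 01-1, 1-1-, 10--
Minterm coverage:
  m0 ⊆ -0-0,-00-,0-0-
  m1 ⊆ -00-,0-0-
  m5 ⊆ 0-0-,01-1
  m7 ⊆ -111,01-1
  m8 ⊆ -0-0,-00-,10--
  m9 ⊆ -00-,10--
  m10 ⊆ -0-0,1-1-,10--
  m11 ⊆ 1-1-,10--
(no essential prime implicants)
Petrick residual → -00-, 01-1, 1-1-
Cover = b'c' + a'bd + ac  |cover|=3

3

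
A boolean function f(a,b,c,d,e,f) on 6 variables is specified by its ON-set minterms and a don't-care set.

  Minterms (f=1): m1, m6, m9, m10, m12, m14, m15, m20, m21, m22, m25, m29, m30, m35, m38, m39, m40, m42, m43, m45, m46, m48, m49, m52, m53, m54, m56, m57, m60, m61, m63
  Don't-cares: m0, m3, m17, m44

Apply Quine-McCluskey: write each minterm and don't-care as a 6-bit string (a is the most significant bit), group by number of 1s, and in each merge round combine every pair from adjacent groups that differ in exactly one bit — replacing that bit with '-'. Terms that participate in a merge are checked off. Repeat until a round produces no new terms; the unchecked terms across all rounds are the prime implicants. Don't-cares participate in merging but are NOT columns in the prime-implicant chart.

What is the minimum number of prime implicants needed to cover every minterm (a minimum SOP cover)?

Round 0: 000000✓ 000001✓ 000011✓ 000110✓ 001001✓ 001010✓ 001100✓ 001110✓ 001111✓ 010001✓ 010100✓ 010101✓ 010110✓ 011001✓ 011101✓ 011110✓ 100011✓ 100110✓ 100111✓ 101000✓ 101010✓ 101011✓ 101100✓ 101101✓ 101110✓ 110000✓ 110001✓ 110100✓ 110101✓ 110110✓ 111000✓ 111001✓ 111100✓ 111101✓ 111111✓
Round 1: -00011 -00110✓ -01010✓ -01100✓ -01110✓ -10001✓ -10100✓ -10101✓ -10110✓ -11001✓ -11101✓ 0-0001✓ 0-0110✓ 0-1001✓ 0-1110✓ 00-001✓ 00-110✓ 0000-1 00000- 001-10✓ 0011-0✓ 00111- 01-001✓ 01-101✓ 01-110✓ 010-01✓ 0101-0✓ 01010-✓ 011-01✓ 1-0110✓ 1-1000✓ 1-1100✓ 1-1101✓ 10-011 10-110✓ 100-11 10011- 101-00✓ 101-10✓ 1010-0✓ 10101- 1011-0✓ 10110-✓ 11-000✓ 11-001✓ 11-100✓ 11-101✓ 110-00✓ 110-01✓ 11000-✓ 1101-0✓ 11010-✓ 111-00✓ 111-01✓ 11100-✓ 1111-1 11110-✓
Round 2: --0110 -0-110 -01-10 -011-0 -1-001✓ -1-101✓ -10-01✓ -101-0 -1010- -11-01✓ 0--001 0--110 01--01✓ 1-1-00 1-110- 101--0 11--00✓ 11--01✓ 11-00-✓ 11-10-✓ 110-0-✓ 111-0-✓
Round 3: -1--01 11--0-
PIs = {--0110, -0-110, -00011, -01-10, -011-0, -1--01, -101-0, -1010-, 0--001, 0--110, 0000-1, 00000-, 00111-, 1-1-00, 1-110-, 10-011, 100-11, 10011-, 101--0, 10101-, 11--0-, 1111-1}
Coverage chart:
  m1: 0--001,0000-1,00000-
  m6: --0110,-0-110,0--110
  m9: 0--001 ←essential
  m10: -01-10 ←essential
  m12: -011-0 ←essential
  m14: -0-110,-01-10,-011-0,0--110,00111-
  m15: 00111- ←essential
  m20: -101-0,-1010-
  m21: -1--01,-1010-
  m22: --0110,-101-0,0--110
  m25: -1--01,0--001
  m29: -1--01 ←essential
  m30: 0--110 ←essential
  m35: -00011,10-011,100-11
  m38: --0110,-0-110,10011-
  m39: 100-11,10011-
  m40: 1-1-00,101--0
  m42: -01-10,101--0,10101-
  m43: 10-011,10101-
  m45: 1-110- ←essential
  m46: -0-110,-01-10,-011-0,101--0
  m48: 11--0- ←essential
  m49: -1--01,11--0-
  m52: -101-0,-1010-,11--0-
  m53: -1--01,-1010-,11--0-
  m54: --0110,-101-0
  m56: 1-1-00,11--0-
  m57: -1--01,11--0-
  m60: 1-1-00,1-110-,11--0-
  m61: -1--01,1-110-,11--0-,1111-1
  m63: 1111-1 ←essential
Essential: -01-10, -011-0, -1--01, 0--001, 0--110, 00111-, 1-110-, 11--0-, 1111-1
Petrick residual → -101-0, 1-1-00, 10-011, 10011-
Min cover (13 terms): b'cef' + b'cdf' + be'f + bc'df' + a'd'e'f + a'def' + a'b'cde + ace'f' + acde' + ab'd'ef + ab'c'de + abe' + abcdf

13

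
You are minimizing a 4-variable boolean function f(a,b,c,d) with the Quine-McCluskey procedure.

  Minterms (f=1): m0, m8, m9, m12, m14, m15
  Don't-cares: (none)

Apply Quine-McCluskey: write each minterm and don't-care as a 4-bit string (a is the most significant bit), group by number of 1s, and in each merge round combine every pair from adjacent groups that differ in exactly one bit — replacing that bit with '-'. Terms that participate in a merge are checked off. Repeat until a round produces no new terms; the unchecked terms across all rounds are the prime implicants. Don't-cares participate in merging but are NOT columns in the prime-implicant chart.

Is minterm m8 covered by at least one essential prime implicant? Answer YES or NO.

YES

[col 0] 0000*, 1000*, 1001*, 1100*, 1110*, 1111*
[col 1] -000, 1-00, 100-, 11-0, 111-
Prime implicants: -000, 1-00, 100-, 11-0, 111-
PI chart (minterm → PIs covering it):
  0 | -000  (sole → essential)
  8 | -000,1-00,100-
  9 | 100-  (sole → essential)
  12 | 1-00,11-0
  14 | 11-0,111-
  15 | 111-  (sole → essential)
Essential prime implicants: -000, 100-, 111-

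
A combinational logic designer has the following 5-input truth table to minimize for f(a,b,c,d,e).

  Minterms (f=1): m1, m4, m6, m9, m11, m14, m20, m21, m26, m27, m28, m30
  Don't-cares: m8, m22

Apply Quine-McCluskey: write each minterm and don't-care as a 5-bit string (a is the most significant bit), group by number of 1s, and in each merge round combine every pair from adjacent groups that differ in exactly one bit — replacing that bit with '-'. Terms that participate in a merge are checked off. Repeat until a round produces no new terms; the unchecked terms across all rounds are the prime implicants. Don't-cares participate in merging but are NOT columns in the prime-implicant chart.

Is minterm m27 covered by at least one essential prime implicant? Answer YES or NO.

NO

Round 0: 00001✓ 00100✓ 00110✓ 01000✓ 01001✓ 01011✓ 01110✓ 10100✓ 10101✓ 10110✓ 11010✓ 11011✓ 11100✓ 11110✓
Round 1: -0100✓ -0110✓ -1011 -1110✓ 0-001 0-110✓ 001-0✓ 010-1 0100- 1-100✓ 1-110✓ 101-0✓ 1010- 11-10 1101- 111-0✓
Round 2: --110 -01-0 1-1-0
PIs = {--110, -01-0, -1011, 0-001, 010-1, 0100-, 1-1-0, 1010-, 11-10, 1101-}
Coverage chart:
  m1: 0-001 ←essential
  m4: -01-0 ←essential
  m6: --110,-01-0
  m9: 0-001,010-1,0100-
  m11: -1011,010-1
  m14: --110 ←essential
  m20: -01-0,1-1-0,1010-
  m21: 1010- ←essential
  m26: 11-10,1101-
  m27: -1011,1101-
  m28: 1-1-0 ←essential
  m30: --110,1-1-0,11-10
Essential: --110, -01-0, 0-001, 1-1-0, 1010-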